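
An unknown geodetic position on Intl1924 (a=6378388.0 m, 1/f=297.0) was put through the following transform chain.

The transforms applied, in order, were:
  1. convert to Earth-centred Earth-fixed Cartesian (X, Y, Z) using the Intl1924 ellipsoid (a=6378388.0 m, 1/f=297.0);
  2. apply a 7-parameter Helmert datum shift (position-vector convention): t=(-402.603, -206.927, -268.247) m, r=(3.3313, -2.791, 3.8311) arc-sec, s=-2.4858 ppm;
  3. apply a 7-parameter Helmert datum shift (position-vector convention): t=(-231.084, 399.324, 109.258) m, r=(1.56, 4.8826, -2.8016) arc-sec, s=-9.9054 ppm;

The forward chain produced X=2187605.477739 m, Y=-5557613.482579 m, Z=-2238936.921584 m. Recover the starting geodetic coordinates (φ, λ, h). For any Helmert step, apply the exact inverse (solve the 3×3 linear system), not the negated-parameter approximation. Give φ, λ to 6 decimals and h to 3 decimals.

φ=-20.672378°, λ=-68.509541°, h=3197.539 m

start: X=2187605.4777, Y=-5557613.4826, Z=-2238936.9216 m
→ Helmert⁻¹: X=2187986.7258, Y=-5558055.0766, Z=-2238974.5294
→ Helmert⁻¹: X=2188261.2457, Y=-5557938.7650, Z=-2238651.6931
→ geod (Bowring, a=6378388.000): φ=-20.67237800°, λ=-68.50954100°, h=3197.5390 m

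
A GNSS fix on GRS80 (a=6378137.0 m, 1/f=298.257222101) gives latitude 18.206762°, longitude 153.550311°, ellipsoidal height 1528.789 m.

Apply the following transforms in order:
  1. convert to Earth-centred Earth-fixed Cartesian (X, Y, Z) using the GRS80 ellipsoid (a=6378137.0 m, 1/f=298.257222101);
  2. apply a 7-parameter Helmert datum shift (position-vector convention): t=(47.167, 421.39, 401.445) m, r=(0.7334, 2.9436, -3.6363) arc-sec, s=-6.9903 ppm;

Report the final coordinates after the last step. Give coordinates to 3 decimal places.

X=-5427527.760 m, Y=2700688.772 m, Z=1981088.675 m

start: φ=18.206762°, λ=153.550311°, h=1528.789 m
→ ECEF (a=6378137.000, f=1/298.257222101): X=-5427688.7352, Y=2700197.6141, Z=1980614.0164
→ Helmert 7p (PV): X=-5427527.7598, Y=2700688.7722, Z=1981088.6750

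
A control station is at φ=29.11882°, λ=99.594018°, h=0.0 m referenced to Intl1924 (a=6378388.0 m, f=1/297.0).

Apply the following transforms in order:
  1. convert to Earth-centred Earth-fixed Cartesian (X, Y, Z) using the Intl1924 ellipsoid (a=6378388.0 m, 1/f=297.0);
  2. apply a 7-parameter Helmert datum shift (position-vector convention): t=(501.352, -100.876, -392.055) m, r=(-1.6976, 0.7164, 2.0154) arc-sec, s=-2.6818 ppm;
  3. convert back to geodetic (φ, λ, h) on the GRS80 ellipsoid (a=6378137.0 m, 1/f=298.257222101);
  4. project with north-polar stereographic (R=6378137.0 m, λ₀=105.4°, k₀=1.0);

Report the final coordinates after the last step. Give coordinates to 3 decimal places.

start: φ=29.118820°, λ=99.594018°, h=0.000 m
→ ECEF (a=6378388.000, f=1/297.0): X=-929441.7902, Y=5498681.1163, Z=3085456.8770
→ Helmert 7p (PV): X=-928980.9563, Y=5498581.8063, Z=3085014.5205
→ geod (Bowring, a=6378137.000): φ=29.11540071°, λ=99.58951945°, h=-138.4581 m
→ stereo (R=6378137.0, λ₀=105.4°): E=-758955.6586, N=-7458209.5557

E=-758955.659 m, N=-7458209.556 m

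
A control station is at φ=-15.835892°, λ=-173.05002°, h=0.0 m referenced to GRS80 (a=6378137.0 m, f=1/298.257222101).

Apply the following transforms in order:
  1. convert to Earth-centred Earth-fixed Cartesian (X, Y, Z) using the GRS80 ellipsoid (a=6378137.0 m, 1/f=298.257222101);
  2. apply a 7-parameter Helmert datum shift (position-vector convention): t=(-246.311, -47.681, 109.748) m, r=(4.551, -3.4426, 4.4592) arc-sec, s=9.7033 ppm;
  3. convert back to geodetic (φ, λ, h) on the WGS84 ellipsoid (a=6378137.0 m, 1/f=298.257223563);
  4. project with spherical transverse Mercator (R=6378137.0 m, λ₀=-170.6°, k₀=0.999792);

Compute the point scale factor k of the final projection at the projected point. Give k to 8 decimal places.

start: φ=-15.835892°, λ=-173.050020°, h=0.000 m
→ ECEF (a=6378137.000, f=1/298.257222101): X=-6092501.0198, Y=-742666.6160, Z=-1729264.5026
→ Helmert 7p (PV): X=-6092761.5303, Y=-742815.0626, Z=-1729289.6064
→ geod (Bowring, a=6378137.000): φ=-15.83542827°, λ=-173.04893872°, h=272.9144 m
→ into tm (λ₀=-170.6°): φ=-15.83542827°, λ−λ₀=-2.44893872°
scale k = 1.00063781

1.00063781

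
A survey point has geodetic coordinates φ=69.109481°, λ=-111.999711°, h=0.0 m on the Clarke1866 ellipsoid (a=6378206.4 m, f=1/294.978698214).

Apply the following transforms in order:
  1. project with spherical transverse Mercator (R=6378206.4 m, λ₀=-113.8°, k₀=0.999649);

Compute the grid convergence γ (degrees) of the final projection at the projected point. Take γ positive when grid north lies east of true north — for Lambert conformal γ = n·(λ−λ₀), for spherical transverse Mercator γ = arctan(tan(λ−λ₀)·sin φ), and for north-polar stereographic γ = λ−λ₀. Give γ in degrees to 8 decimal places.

1.68201466

start: φ=69.109481°, λ=-111.999711°, h=0.000 m
→ into tm (λ₀=-113.8°): φ=69.10948100°, λ−λ₀=1.80028900°
convergence γ = 1.68201466°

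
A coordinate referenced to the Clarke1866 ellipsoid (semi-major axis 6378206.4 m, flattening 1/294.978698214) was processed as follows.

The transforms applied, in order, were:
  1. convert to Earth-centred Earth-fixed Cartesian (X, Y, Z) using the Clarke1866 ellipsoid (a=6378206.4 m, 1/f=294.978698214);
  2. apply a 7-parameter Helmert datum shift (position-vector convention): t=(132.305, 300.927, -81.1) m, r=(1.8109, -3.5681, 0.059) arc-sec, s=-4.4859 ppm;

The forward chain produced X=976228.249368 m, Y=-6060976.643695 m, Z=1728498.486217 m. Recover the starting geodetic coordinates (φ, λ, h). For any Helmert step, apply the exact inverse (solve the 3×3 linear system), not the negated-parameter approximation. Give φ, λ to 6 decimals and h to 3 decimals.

φ=15.827041°, λ=-80.851463°, h=1492.666 m

start: X=976228.2494, Y=-6060976.6437, Z=1728498.4862 m
→ Helmert⁻¹: X=976128.4921, Y=-6061289.8639, Z=1728623.6698
→ geod (Bowring, a=6378206.400): φ=15.82704100°, λ=-80.85146300°, h=1492.6660 m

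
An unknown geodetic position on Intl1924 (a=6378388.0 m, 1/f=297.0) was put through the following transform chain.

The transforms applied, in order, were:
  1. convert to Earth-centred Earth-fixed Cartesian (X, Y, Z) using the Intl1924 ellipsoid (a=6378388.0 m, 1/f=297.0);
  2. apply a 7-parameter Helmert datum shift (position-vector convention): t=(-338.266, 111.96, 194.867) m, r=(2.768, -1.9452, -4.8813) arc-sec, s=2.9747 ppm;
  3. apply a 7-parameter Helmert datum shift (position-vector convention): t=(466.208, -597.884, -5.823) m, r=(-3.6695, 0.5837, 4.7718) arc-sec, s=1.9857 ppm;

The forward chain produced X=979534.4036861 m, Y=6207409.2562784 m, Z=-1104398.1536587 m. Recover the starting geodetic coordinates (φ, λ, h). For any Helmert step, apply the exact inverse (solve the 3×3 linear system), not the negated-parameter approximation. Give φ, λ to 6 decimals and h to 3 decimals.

start: X=979534.4037, Y=6207409.2563, Z=-1104398.1537 m
→ Helmert⁻¹: X=979212.9943, Y=6207991.8050, Z=-1104276.9250
→ Helmert⁻¹: X=979391.0192, Y=6207869.7331, Z=-1104561.0502
→ geod (Bowring, a=6378388.000): φ=-10.03429700°, λ=81.03456800°, h=3238.8950 m

φ=-10.034297°, λ=81.034568°, h=3238.895 m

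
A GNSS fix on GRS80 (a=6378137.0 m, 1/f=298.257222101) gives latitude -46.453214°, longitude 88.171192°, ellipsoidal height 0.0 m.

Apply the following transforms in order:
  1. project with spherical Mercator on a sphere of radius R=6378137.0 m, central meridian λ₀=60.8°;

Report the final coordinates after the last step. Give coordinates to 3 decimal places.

E=3046947.156 m, N=-5853276.933 m

start: φ=-46.453214°, λ=88.171192°, h=0.000 m
→ merc (R=6378137.0, λ₀=60.8°): E=3046947.1558, N=-5853276.9329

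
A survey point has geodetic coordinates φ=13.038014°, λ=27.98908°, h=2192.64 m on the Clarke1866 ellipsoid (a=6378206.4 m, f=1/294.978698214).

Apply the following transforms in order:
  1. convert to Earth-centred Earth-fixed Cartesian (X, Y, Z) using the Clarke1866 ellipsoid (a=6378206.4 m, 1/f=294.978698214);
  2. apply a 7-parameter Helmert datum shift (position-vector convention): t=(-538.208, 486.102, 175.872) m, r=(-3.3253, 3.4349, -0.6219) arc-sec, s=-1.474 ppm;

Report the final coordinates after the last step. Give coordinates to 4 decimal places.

X=5489315.9698 m, Y=2918140.5336 m, Z=1429943.9410 m

start: φ=13.038014°, λ=27.989080°, h=2192.640 m
→ ECEF (a=6378206.400, f=1/294.978698214): X=5489829.6609, Y=2917652.2321, Z=1429908.6348
→ Helmert 7p (PV): X=5489315.9698, Y=2918140.5336, Z=1429943.9410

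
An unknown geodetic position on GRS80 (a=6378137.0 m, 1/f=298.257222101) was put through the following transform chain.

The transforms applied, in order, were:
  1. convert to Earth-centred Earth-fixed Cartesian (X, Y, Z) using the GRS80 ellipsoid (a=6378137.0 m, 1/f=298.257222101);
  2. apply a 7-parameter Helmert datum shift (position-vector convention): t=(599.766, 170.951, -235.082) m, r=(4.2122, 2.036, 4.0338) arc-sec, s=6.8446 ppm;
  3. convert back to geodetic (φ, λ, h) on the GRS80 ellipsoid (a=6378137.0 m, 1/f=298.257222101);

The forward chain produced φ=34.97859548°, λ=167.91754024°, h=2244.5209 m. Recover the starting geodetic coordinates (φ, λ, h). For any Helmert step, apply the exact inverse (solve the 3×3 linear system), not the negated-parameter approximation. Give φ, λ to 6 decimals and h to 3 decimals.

φ=34.976688°, λ=167.918911°, h=2786.607 m

start: φ=34.978595°, λ=167.917540°, h=2244.521 m
→ ECEF (a=6378137.000, f=1/298.257222101): X=-5117688.9359, Y=1095498.8419, Z=3637208.1932
→ Helmert⁻¹: X=-5118268.1490, Y=1095494.7682, Z=3637345.4856
→ geod (Bowring, a=6378137.000): φ=34.97668800°, λ=167.91891100°, h=2786.6070 m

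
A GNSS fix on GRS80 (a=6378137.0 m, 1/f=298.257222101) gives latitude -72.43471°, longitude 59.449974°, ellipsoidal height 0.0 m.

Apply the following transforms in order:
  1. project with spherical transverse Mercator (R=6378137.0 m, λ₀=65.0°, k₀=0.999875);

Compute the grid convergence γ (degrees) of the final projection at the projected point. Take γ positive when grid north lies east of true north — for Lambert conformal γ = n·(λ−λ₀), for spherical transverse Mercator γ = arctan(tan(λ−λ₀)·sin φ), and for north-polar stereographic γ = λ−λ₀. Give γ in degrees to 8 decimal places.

start: φ=-72.434710°, λ=59.449974°, h=0.000 m
→ into tm (λ₀=65.0°): φ=-72.43471000°, λ−λ₀=-5.55002600°
convergence γ = 5.29275389°

5.29275389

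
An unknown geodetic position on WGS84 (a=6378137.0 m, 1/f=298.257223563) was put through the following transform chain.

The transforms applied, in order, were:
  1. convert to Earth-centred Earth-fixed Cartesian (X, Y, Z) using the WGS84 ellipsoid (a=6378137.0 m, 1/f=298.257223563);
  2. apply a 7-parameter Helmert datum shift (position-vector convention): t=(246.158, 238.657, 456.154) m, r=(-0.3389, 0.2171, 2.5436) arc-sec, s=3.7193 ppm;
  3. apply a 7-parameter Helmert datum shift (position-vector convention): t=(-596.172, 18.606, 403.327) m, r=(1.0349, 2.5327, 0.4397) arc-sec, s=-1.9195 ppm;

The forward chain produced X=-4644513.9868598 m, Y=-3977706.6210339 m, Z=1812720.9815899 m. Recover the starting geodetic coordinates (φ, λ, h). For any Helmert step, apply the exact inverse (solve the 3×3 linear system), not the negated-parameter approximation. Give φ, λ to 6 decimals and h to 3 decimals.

φ=16.609250°, λ=-139.419275°, h=1304.219 m

start: X=-4644513.9869, Y=-3977706.6210, Z=1812720.9816 m
→ Helmert⁻¹: X=-4643957.4611, Y=-3977713.8698, Z=1812284.0683
→ Helmert⁻¹: X=-4644237.3071, Y=-3977883.4371, Z=1811809.7516
→ geod (Bowring, a=6378137.000): φ=16.60925000°, λ=-139.41927500°, h=1304.2190 m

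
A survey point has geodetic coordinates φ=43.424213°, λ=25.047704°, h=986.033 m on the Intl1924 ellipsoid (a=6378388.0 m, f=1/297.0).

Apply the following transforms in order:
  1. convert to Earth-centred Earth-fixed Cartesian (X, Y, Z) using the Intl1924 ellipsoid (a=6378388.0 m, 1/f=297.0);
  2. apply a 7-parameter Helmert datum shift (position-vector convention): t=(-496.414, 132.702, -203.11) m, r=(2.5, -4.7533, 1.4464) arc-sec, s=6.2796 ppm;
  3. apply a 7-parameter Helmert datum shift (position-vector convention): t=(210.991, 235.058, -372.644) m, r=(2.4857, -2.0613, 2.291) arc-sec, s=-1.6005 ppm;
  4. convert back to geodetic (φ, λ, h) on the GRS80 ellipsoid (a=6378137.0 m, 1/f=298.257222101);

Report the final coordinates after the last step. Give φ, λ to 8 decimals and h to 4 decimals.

start: φ=43.424213°, λ=25.047704°, h=986.033 m
→ ECEF (a=6378388.000, f=1/297.0): X=4204190.3699, Y=1964709.3281, Z=4362604.6913
→ Helmert 7p (PV): X=4203606.0439, Y=1964830.9725, Z=4362549.6745
→ Helmert 7p (PV): X=4203744.8866, Y=1965057.0024, Z=4362235.7350
→ geod (Bowring, a=6378137.000): φ=43.42256644°, λ=25.05392188°, h=754.1272 m

φ=43.42256644°, λ=25.05392188°, h=754.1272 m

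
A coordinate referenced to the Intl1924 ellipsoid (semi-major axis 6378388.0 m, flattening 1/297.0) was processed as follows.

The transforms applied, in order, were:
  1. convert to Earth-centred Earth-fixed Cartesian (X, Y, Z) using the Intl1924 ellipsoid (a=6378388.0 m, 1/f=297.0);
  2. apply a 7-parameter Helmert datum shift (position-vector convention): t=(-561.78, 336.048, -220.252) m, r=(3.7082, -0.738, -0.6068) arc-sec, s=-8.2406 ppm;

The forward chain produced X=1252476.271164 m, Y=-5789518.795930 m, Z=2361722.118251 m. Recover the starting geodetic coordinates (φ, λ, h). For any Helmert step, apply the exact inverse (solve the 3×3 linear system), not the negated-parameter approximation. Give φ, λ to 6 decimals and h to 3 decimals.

start: X=1252476.2712, Y=-5789518.7959, Z=2361722.1183 m
→ Helmert⁻¹: X=1253073.8612, Y=-5789856.4050, Z=2362061.4401
→ geod (Bowring, a=6378388.000): φ=21.87209500°, λ=-77.78806400°, h=2028.5490 m

φ=21.872095°, λ=-77.788064°, h=2028.549 m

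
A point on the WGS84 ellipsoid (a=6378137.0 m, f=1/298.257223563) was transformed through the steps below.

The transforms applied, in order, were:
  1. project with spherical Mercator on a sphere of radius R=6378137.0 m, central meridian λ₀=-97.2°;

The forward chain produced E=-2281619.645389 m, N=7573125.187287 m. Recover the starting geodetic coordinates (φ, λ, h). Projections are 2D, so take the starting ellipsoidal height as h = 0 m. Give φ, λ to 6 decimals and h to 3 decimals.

φ=56.073820°, λ=-117.696138°, h=0.000 m

start: E=-2281619.6454, N=7573125.1873 m
→ merc⁻¹: φ=56.07382000°, λ=-117.69613800°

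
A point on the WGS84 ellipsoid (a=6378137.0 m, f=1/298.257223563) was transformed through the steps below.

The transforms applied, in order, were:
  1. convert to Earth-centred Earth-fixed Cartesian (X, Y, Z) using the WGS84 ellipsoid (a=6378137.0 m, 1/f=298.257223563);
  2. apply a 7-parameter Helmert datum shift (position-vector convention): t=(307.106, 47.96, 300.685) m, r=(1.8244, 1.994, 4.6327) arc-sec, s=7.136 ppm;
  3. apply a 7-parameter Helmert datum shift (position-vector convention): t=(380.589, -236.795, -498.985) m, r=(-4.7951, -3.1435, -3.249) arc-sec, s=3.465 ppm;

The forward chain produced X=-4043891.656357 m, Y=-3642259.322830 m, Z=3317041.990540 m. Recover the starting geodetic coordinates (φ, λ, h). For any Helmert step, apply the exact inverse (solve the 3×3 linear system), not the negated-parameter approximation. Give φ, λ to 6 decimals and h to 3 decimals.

start: X=-4043891.6564, Y=-3642259.3228, Z=3317041.9905 m
→ Helmert⁻¹: X=-4044150.3031, Y=-3642150.7332, Z=3317506.4435
→ Helmert⁻¹: X=-4044542.4162, Y=-3642052.5221, Z=3317175.2014
→ geod (Bowring, a=6378137.000): φ=31.53244800°, λ=-137.99741700°, h=1570.0430 m

φ=31.532448°, λ=-137.997417°, h=1570.043 m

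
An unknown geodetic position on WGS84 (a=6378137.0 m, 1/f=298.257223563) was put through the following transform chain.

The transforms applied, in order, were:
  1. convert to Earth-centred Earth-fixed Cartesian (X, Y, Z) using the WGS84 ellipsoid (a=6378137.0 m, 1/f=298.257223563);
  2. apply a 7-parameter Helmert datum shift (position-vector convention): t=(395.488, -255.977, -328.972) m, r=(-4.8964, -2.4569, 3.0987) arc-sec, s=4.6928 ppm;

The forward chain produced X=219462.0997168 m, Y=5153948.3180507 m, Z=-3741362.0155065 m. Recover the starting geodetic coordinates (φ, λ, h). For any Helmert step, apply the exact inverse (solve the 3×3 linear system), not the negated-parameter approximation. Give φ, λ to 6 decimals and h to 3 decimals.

φ=-36.130087°, λ=87.565926°, h=1757.010 m

start: X=219462.0997, Y=5153948.3181, Z=-3741362.0155 m
→ Helmert⁻¹: X=219098.4566, Y=5154265.6190, Z=-3740895.7433
→ geod (Bowring, a=6378137.000): φ=-36.13008700°, λ=87.56592600°, h=1757.0100 m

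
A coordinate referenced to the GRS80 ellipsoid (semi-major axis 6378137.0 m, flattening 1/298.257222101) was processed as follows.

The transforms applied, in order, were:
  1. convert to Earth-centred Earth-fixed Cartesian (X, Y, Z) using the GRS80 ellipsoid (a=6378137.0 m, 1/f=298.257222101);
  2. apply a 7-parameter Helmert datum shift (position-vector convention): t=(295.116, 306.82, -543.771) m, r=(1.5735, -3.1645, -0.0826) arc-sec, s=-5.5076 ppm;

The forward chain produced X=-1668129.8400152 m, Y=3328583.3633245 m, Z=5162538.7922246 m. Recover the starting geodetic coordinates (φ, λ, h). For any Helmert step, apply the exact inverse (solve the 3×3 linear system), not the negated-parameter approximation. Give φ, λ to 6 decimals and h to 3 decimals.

φ=54.387362°, λ=116.622718°, h=1404.854 m

start: X=-1668129.8400, Y=3328583.3633, Z=5162538.7922 m
→ Helmert⁻¹: X=-1668356.2658, Y=3328333.5932, Z=5163111.2050
→ geod (Bowring, a=6378137.000): φ=54.38736200°, λ=116.62271800°, h=1404.8540 m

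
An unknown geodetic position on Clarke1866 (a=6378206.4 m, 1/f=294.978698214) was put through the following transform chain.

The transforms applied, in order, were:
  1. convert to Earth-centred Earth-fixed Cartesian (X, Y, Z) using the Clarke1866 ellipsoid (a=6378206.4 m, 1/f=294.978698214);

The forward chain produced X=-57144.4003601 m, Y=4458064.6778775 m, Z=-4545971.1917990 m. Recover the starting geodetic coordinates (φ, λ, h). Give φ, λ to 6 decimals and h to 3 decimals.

start: X=-57144.4004, Y=4458064.6779, Z=-4545971.1918 m
→ geod (Bowring, a=6378206.400): φ=-45.75151800°, λ=90.73438900°, h=217.2890 m

φ=-45.751518°, λ=90.734389°, h=217.289 m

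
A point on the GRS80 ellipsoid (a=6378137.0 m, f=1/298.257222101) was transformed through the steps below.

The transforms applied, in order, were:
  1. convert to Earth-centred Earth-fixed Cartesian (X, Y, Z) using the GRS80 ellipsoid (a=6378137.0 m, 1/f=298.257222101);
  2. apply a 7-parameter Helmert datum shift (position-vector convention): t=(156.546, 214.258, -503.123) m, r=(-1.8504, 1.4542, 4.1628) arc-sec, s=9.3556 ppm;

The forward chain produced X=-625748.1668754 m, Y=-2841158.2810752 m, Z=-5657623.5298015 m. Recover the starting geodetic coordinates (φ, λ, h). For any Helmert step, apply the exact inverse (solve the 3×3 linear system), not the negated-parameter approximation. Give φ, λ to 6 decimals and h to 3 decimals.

start: X=-625748.1669, Y=-2841158.2811, Z=-5657623.5298 m
→ Helmert⁻¹: X=-625916.3160, Y=-2841282.5747, Z=-5657097.3835
→ geod (Bowring, a=6378137.000): φ=-62.93974900°, λ=-102.42346200°, h=192.2960 m

φ=-62.939749°, λ=-102.423462°, h=192.296 m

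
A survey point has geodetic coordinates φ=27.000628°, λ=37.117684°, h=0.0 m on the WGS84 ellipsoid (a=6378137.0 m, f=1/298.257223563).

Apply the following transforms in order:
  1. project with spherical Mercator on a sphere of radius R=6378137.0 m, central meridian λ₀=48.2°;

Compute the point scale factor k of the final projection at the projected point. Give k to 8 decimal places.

1.12233251

start: φ=27.000628°, λ=37.117684°, h=0.000 m
→ into merc (λ₀=48.2°): φ=27.00062800°, λ−λ₀=-11.08231600°
scale k = 1.12233251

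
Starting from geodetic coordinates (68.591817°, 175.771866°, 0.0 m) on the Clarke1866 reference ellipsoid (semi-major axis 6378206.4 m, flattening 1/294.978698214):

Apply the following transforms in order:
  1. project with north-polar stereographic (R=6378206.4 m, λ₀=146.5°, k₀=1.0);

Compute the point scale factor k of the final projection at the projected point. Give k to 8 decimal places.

1.03573080

start: φ=68.591817°, λ=175.771866°, h=0.000 m
→ into stereo (λ₀=146.5°): φ=68.59181700°, λ−λ₀=29.27186600°
scale k = 1.03573080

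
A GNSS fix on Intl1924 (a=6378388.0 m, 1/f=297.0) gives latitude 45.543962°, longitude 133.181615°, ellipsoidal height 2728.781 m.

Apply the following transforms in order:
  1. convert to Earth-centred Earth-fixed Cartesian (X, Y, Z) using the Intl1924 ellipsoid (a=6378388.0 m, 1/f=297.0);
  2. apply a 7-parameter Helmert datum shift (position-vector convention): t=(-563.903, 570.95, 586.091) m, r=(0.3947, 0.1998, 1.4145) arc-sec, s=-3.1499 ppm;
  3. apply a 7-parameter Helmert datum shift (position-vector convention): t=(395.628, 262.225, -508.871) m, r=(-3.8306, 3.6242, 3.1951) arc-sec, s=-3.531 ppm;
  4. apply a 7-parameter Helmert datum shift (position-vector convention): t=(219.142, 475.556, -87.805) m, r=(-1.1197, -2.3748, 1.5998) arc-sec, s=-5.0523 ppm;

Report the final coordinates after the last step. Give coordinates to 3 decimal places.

start: φ=45.543962°, λ=133.181615°, h=2728.781 m
→ ECEF (a=6378388.000, f=1/297.0): X=-3063506.1237, Y=3264401.1378, Z=4531922.3036
→ Helmert 7p (PV): X=-3064078.3732, Y=3264932.1247, Z=4532503.3335
→ Helmert 7p (PV): X=-3063642.8619, Y=3265219.5320, Z=4531971.6621
→ Helmert 7p (PV): X=-3063485.7445, Y=3265679.4310, Z=4531807.9626

X=-3063485.744 m, Y=3265679.431 m, Z=4531807.963 m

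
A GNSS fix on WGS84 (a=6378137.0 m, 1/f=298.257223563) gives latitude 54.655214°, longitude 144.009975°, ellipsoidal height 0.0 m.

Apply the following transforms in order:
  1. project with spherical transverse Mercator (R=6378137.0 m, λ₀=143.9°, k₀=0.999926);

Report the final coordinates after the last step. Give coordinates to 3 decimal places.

E=7081.624 m, N=6083745.905 m

start: φ=54.655214°, λ=144.009975°, h=0.000 m
→ tm (R=6378137.0, λ₀=143.9°): E=7081.6239, N=6083745.9052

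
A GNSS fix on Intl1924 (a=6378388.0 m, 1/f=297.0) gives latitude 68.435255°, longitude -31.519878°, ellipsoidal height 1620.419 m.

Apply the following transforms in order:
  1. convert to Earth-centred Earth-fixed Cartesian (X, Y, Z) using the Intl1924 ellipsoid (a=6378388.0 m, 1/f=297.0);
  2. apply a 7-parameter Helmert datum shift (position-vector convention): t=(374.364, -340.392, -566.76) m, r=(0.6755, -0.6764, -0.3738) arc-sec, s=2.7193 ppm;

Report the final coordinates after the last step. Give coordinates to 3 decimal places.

X=2005198.886 m, Y=-1229891.629 m, Z=5910203.984 m

start: φ=68.435255°, λ=-31.519878°, h=1620.419 m
→ ECEF (a=6378388.000, f=1/297.0): X=2004840.6811, Y=-1229524.9027, Z=5910752.1230
→ Helmert 7p (PV): X=2005198.8856, Y=-1229891.6286, Z=5910203.9840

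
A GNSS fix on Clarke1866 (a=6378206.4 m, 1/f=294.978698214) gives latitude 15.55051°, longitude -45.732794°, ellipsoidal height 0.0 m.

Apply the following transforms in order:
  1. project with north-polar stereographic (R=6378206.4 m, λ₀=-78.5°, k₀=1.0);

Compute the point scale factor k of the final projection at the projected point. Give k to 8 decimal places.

start: φ=15.550510°, λ=-45.732794°, h=0.000 m
→ into stereo (λ₀=-78.5°): φ=15.55051000°, λ−λ₀=32.76720600°
scale k = 1.57717789

1.57717789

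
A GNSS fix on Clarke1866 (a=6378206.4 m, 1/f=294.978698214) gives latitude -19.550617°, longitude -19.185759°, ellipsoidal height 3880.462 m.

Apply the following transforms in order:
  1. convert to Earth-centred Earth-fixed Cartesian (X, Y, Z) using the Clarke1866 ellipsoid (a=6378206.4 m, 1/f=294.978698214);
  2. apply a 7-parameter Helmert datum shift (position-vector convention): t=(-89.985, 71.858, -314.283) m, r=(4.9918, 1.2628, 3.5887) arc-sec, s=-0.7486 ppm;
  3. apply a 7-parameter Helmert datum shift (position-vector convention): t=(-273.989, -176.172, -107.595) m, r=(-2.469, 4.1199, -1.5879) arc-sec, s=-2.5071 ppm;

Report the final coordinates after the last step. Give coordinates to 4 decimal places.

X=5681832.7881 m, Y=-1977202.6533 m, Z=-2122642.6020 m

start: φ=-19.550617°, λ=-19.185759°, h=3880.462 m
→ ECEF (a=6378206.400, f=1/294.978698214): X=5682251.4660, Y=-1977185.8450, Z=-2122055.1657
→ Helmert 7p (PV): X=5682178.6356, Y=-1976962.2886, Z=-2122450.4978
→ Helmert 7p (PV): X=5681832.7881, Y=-1977202.6533, Z=-2122642.6020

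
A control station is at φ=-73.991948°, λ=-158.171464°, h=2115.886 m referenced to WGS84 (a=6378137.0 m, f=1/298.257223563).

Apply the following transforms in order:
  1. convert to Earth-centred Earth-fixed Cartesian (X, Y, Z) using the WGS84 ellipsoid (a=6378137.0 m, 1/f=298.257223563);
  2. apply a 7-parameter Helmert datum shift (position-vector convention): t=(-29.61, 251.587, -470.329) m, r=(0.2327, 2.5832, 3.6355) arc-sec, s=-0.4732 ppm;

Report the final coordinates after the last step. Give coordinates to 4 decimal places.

start: φ=-73.991948°, λ=-158.171464°, h=2115.886 m
→ ECEF (a=6378137.000, f=1/298.257223563): X=-1638416.4542, Y=-656266.5680, Z=-6110724.7716
→ Helmert 7p (PV): X=-1638510.2508, Y=-656036.6543, Z=-6111172.4303

X=-1638510.2508 m, Y=-656036.6543 m, Z=-6111172.4303 m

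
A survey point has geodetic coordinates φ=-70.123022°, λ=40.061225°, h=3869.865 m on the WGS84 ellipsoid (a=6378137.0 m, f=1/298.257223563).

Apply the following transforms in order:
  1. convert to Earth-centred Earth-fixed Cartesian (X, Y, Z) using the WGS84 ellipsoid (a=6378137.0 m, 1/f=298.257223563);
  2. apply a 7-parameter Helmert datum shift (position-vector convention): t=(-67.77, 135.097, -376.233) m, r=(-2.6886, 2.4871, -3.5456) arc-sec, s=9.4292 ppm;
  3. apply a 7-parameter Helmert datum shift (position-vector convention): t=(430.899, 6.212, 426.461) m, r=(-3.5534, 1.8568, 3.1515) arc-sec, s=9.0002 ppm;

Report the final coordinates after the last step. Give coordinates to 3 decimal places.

X=1665948.996 m, Y=1400688.975 m, Z=-5979497.031 m

start: φ=-70.123022°, λ=40.061225°, h=3869.865 m
→ ECEF (a=6378137.000, f=1/298.257223563): X=1665678.4244, Y=1400705.9933, Z=-5979359.5914
→ Helmert 7p (PV): X=1665578.3395, Y=1400747.7254, Z=-5979830.5476
→ Helmert 7p (PV): X=1665948.9959, Y=1400688.9752, Z=-5979497.0314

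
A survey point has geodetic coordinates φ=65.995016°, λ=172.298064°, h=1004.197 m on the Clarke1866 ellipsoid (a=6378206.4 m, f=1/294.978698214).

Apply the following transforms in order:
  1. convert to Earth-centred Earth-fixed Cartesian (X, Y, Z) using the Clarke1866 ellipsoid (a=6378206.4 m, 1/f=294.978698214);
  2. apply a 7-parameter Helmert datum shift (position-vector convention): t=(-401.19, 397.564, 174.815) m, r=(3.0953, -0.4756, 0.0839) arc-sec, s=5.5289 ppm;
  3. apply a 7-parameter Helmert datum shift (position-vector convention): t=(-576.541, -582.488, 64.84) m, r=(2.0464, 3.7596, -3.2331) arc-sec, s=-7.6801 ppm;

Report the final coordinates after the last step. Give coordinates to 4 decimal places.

start: φ=65.995016°, λ=172.298064°, h=1004.197 m
→ ECEF (a=6378206.400, f=1/294.978698214): X=-2579046.7658, Y=348789.5420, Z=5804448.8648
→ Helmert 7p (PV): X=-2579475.7408, Y=349100.8808, Z=5804655.0594
→ Helmert 7p (PV): X=-2579921.1982, Y=348498.5545, Z=5804725.7984

X=-2579921.1982 m, Y=348498.5545 m, Z=5804725.7984 m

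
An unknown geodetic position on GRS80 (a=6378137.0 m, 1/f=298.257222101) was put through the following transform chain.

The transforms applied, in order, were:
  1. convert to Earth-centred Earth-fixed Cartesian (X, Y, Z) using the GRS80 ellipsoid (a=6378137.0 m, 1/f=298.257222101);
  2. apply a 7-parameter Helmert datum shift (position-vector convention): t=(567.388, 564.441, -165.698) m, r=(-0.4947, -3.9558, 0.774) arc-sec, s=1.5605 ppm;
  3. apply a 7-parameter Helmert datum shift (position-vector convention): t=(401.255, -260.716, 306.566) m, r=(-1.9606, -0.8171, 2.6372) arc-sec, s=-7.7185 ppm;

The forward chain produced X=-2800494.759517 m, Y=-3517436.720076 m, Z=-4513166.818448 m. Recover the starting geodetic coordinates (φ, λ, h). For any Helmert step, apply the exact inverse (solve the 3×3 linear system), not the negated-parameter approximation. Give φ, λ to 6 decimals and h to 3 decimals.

φ=-45.295931°, λ=-128.535582°, h=3895.619 m

start: X=-2800494.7595, Y=-3517436.7201, Z=-4513166.8184 m
→ Helmert⁻¹: X=-2800980.4816, Y=-3517124.4374, Z=-4513530.5573
→ Helmert⁻¹: X=-2801643.2551, Y=-3517662.0514, Z=-4513312.5222
→ geod (Bowring, a=6378137.000): φ=-45.29593100°, λ=-128.53558200°, h=3895.6190 m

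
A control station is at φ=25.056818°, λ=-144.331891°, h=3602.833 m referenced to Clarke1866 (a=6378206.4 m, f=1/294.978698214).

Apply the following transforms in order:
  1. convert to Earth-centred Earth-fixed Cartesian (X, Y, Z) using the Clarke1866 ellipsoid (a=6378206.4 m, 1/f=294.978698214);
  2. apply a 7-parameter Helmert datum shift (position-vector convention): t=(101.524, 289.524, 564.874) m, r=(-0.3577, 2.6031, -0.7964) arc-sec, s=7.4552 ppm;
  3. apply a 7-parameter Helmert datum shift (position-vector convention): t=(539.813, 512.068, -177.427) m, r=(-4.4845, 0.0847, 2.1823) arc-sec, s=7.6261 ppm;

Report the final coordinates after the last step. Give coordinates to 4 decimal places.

start: φ=25.056818°, λ=-144.331891°, h=3602.833 m
→ ECEF (a=6378206.400, f=1/294.978698214): X=-4699551.2048, Y=-3373005.2661, Z=2686149.5822
→ Helmert 7p (PV): X=-4699463.8404, Y=-3372718.0849, Z=2686799.6411
→ Helmert 7p (PV): X=-4698923.0788, Y=-3372223.0433, Z=2686717.9620

X=-4698923.0788 m, Y=-3372223.0433 m, Z=2686717.9620 m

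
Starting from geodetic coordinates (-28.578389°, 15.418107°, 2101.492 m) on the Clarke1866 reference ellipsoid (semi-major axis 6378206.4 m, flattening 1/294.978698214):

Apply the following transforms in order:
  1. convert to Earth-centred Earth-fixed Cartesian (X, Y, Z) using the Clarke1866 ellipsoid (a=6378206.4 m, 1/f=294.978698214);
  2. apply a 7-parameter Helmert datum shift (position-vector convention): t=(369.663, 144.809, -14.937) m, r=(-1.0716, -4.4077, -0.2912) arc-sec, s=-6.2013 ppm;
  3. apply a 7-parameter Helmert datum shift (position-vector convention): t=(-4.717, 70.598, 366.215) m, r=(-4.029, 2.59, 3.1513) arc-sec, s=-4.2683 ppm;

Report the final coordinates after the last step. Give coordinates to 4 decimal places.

X=5405811.8935 m, Y=1490959.8587 m, Z=-3033392.3689 m

start: φ=-28.578389°, λ=15.418107°, h=2101.492 m
→ ECEF (a=6378206.400, f=1/294.978698214): X=5405497.4791, Y=1490760.1187, Z=-3033786.1731
→ Helmert 7p (PV): X=5405900.5546, Y=1490872.2905, Z=-3033674.5314
→ Helmert 7p (PV): X=5405811.8935, Y=1490959.8587, Z=-3033392.3689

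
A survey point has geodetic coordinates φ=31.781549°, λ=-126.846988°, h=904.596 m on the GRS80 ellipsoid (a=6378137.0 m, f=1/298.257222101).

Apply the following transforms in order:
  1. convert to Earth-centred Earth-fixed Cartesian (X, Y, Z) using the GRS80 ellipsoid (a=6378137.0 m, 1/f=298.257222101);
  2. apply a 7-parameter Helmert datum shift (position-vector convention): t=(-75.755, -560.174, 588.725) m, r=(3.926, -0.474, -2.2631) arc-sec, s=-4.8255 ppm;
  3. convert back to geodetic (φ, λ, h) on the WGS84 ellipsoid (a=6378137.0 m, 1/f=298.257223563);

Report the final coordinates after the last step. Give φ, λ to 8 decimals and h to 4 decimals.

start: φ=31.781549°, λ=-126.846988°, h=904.596 m
→ ECEF (a=6378137.000, f=1/298.257222101): X=-3254838.0658, Y=-4343401.1355, Z=3340341.2493
→ Helmert 7p (PV): X=-3254953.4455, Y=-4343968.2181, Z=3340823.7049
→ geod (Bowring, a=6378137.000): φ=31.78276316°, λ=-126.84437306°, h=1603.2796 m

φ=31.78276316°, λ=-126.84437306°, h=1603.2796 m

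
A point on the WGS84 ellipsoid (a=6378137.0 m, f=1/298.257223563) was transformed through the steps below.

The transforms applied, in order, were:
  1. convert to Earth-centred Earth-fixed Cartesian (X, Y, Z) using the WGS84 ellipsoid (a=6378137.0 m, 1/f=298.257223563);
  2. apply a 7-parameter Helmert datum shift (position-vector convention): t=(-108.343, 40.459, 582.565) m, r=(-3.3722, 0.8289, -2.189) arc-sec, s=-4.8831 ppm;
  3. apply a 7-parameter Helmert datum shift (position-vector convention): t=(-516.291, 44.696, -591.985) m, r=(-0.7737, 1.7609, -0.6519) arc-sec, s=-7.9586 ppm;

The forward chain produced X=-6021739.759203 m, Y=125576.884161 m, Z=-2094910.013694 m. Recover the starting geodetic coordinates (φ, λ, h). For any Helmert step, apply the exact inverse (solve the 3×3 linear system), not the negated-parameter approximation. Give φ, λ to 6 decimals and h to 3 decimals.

φ=-19.300659°, λ=178.806401°, h=640.718 m

start: X=-6021739.7592, Y=125576.8842, Z=-2094910.0137 m
→ Helmert⁻¹: X=-6021253.9059, Y=125522.0131, Z=-2094385.6298
→ Helmert⁻¹: X=-6021167.8772, Y=125452.5177, Z=-2095000.5706
→ geod (Bowring, a=6378137.000): φ=-19.30065900°, λ=178.80640100°, h=640.7180 m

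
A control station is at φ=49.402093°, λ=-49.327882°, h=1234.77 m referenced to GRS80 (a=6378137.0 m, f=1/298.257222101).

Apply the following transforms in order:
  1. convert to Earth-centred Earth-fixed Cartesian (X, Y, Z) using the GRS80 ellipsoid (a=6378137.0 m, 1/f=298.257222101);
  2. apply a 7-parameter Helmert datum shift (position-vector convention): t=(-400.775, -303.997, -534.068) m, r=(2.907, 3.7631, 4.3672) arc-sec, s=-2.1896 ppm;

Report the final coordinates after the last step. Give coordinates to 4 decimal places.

X=2710542.4881 m, Y=-3155000.9099 m, Z=4820076.8906 m

start: φ=49.402093°, λ=-49.327882°, h=1234.770 m
→ ECEF (a=6378137.000, f=1/298.257222101): X=2710794.4561, Y=-3154693.2746, Z=4820715.4304
→ Helmert 7p (PV): X=2710542.4881, Y=-3155000.9099, Z=4820076.8906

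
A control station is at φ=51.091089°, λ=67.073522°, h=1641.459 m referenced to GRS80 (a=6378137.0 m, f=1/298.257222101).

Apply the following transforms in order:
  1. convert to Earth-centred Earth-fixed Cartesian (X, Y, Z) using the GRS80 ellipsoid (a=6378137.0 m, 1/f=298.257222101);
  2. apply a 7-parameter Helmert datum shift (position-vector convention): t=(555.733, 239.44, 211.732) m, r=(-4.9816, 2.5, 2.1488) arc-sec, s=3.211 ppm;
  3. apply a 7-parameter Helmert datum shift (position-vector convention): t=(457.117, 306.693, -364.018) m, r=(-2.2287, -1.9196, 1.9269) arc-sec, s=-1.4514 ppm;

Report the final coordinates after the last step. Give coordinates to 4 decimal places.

start: φ=51.091089°, λ=67.073522°, h=1641.459 m
→ ECEF (a=6378137.000, f=1/298.257222101): X=1564112.3289, Y=3698003.9928, Z=4941192.9158
→ Helmert 7p (PV): X=1564694.4487, Y=3698390.9391, Z=4941312.2438
→ Helmert 7p (PV): X=1565068.7587, Y=3698760.2724, Z=4940915.6545

X=1565068.7587 m, Y=3698760.2724 m, Z=4940915.6545 m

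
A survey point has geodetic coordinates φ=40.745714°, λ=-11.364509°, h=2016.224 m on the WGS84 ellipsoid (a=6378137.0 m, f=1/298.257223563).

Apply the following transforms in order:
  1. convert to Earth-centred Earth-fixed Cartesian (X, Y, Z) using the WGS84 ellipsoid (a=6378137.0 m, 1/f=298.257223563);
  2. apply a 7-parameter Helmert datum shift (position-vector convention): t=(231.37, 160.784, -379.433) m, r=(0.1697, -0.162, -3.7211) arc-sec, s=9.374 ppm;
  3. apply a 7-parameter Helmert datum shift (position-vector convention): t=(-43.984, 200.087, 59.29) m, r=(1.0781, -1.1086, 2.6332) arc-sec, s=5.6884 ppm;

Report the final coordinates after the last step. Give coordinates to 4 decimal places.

start: φ=40.745714°, λ=-11.364509°, h=2016.224 m
→ ECEF (a=6378137.000, f=1/298.257223563): X=4745689.9694, Y=-953840.1694, Z=4142386.0405
→ Helmert 7p (PV): X=4745945.3642, Y=-953777.3497, Z=4142048.3807
→ Helmert 7p (PV): X=4745918.2910, Y=-953543.7502, Z=4142151.7550

X=4745918.2910 m, Y=-953543.7502 m, Z=4142151.7550 m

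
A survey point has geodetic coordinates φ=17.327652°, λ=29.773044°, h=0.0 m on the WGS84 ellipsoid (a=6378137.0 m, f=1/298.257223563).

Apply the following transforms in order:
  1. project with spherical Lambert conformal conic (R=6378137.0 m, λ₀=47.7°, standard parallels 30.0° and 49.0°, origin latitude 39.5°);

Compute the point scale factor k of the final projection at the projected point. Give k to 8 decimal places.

start: φ=17.327652°, λ=29.773044°, h=0.000 m
→ into lcc (λ₀=47.7°): φ=17.32765200°, λ−λ₀=-17.92695600°
scale k = 1.05903233

1.05903233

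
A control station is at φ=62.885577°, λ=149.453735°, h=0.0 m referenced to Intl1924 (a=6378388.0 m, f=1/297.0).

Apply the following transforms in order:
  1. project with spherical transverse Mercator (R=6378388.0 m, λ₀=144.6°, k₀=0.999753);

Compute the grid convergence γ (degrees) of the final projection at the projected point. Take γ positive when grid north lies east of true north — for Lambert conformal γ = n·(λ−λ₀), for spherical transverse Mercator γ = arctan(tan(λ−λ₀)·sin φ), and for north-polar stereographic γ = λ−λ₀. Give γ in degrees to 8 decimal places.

4.32244594

start: φ=62.885577°, λ=149.453735°, h=0.000 m
→ into tm (λ₀=144.6°): φ=62.88557700°, λ−λ₀=4.85373500°
convergence γ = 4.32244594°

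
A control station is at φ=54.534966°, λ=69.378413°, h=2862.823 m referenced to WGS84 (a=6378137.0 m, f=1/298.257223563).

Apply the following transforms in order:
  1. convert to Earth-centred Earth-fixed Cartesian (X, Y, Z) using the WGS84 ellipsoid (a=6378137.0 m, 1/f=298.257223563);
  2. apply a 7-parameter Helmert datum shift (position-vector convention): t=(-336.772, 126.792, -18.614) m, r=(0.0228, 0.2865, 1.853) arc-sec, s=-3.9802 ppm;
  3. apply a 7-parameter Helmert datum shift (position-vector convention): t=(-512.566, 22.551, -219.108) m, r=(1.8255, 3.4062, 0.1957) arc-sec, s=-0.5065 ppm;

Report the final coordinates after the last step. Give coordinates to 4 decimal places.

X=1306033.5435 m, Y=3472893.5061 m, Z=5173597.7775 m

start: φ=54.534966°, λ=69.378413°, h=2862.823 m
→ ECEF (a=6378137.000, f=1/298.257223563): X=1306830.6125, Y=3472793.1265, Z=5173850.9826
→ Helmert 7p (PV): X=1306464.6274, Y=3472917.2642, Z=5173810.3444
→ Helmert 7p (PV): X=1306033.5435, Y=3472893.5061, Z=5173597.7775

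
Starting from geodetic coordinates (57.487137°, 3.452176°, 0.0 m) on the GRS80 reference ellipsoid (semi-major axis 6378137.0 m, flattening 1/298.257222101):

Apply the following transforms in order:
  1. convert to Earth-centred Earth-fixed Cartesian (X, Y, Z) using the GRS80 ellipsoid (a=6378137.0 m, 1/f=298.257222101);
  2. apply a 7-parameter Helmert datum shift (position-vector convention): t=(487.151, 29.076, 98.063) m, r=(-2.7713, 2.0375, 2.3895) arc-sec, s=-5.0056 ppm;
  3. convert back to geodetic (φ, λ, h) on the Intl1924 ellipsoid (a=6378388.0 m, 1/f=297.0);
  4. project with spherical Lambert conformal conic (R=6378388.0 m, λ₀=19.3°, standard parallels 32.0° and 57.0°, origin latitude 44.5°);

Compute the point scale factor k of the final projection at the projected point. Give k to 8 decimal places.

1.00209943

start: φ=57.487137°, λ=3.452176°, h=0.000 m
→ ECEF (a=6378137.000, f=1/298.257222101): X=3430131.4907, Y=206922.1814, Z=5355252.7982
→ Helmert 7p (PV): X=3430651.9741, Y=207061.9091, Z=5355287.3919
→ geod (Bowring, a=6378388.000): φ=57.48405128°, λ=3.45397866°, h=126.8600 m
→ into lcc (λ₀=19.3°): φ=57.48405128°, λ−λ₀=-15.84602134°
scale k = 1.00209943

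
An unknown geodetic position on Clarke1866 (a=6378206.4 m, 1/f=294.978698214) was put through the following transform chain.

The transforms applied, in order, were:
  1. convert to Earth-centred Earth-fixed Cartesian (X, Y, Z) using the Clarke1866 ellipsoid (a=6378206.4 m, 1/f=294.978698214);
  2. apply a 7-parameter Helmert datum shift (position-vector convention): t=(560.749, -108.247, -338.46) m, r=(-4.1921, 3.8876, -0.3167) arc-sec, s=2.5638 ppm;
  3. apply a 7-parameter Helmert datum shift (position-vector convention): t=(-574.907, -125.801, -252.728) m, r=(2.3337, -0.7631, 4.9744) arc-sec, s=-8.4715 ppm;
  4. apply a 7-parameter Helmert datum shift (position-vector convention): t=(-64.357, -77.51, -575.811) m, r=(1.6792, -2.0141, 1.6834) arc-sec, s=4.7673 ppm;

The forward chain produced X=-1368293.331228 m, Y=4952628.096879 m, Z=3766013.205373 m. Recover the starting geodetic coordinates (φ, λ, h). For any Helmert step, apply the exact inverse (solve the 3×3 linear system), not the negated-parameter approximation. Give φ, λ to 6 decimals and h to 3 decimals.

start: X=-1368293.3312, Y=4952628.0969, Z=3766013.2054 m
→ Helmert⁻¹: X=-1368145.2517, Y=4952723.8253, Z=3766544.0994
→ Helmert⁻¹: X=-1367448.5459, Y=4952967.1806, Z=3766777.7587
→ Helmert⁻¹: X=-1368084.3948, Y=4952984.0646, Z=3767181.4393
→ geod (Bowring, a=6378206.400): φ=36.43217500°, λ=105.44090700°, h=826.6400 m

φ=36.432175°, λ=105.440907°, h=826.640 m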